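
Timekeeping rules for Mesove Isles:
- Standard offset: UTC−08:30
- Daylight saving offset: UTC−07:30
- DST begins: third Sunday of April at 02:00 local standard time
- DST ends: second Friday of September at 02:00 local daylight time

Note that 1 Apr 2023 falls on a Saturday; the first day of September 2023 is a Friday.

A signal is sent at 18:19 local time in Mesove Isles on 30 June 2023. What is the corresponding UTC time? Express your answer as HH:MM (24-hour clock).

1 April 2023 is a Saturday, so the first Sunday is April 2 and the third is April 16.
1 September 2023 is a Friday, so the first Friday is September 1 and the second is September 8.
30 June 2023 lies within the daylight-saving period (16 April – 8 September), so Mesove Isles is on daylight time, UTC−07:30.
18:19 local + 7h30m = 01:49 UTC (rolling into the next day, 1 July 2023).

01:49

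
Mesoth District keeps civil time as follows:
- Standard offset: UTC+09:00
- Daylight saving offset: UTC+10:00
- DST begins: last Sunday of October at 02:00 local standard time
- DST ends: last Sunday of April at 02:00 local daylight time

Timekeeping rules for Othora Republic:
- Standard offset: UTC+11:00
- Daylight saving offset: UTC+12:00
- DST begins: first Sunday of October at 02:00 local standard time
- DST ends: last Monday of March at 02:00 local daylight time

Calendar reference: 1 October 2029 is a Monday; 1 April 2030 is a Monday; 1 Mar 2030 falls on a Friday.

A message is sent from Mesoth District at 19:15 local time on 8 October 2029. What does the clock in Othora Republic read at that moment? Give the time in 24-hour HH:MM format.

22:15

1 October 2029 is a Monday, so Sundays fall on 7, 14, 21, 28; the last is October 28.
1 April 2030 is a Monday, so Sundays fall on 7, 14, 21, 28; the last is April 28.
Daylight saving runs 28 October 2029 – 28 April 2030; 8 October 2029 is outside that window, so Mesoth District is on standard time at UTC+09:00.
19:15 Mesoth District − 9h = 10:15 UTC.
1 October 2029 is a Monday, so the first Sunday is October 7.
1 March 2030 is a Friday, so Mondays fall on 4, 11, 18, 25; the last is March 25.
At the standard offset (UTC+11:00), 10:15 UTC + 11h = 21:15 Othora Republic standard time.
The standard-time date in Othora Republic, 8 October 2029, lies within the daylight-saving period (7 October 2029 – 25 March 2030), so Othora Republic is on daylight time, UTC+12:00.
10:15 UTC + 12h = 22:15 Othora Republic.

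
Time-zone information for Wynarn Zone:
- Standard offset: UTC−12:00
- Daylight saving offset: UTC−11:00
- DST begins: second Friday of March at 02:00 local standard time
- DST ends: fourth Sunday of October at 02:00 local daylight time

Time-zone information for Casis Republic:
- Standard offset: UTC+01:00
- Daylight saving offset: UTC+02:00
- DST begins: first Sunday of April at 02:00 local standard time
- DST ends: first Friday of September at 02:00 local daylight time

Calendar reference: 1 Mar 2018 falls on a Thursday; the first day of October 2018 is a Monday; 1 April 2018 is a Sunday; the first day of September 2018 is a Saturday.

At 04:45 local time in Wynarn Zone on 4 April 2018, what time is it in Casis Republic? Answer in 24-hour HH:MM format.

1 March 2018 is a Thursday, so the first Friday is March 2 and the second is March 9.
1 October 2018 is a Monday, so the first Sunday is October 7 and the fourth is October 28.
Daylight saving runs 9 March – 28 October; 4 April 2018 is inside that window, so Wynarn Zone is at UTC−11:00.
04:45 Wynarn Zone + 11h = 15:45 UTC.
1 April 2018 is a Sunday, so the first Sunday is April 1.
1 September 2018 is a Saturday, so the first Friday is September 7.
At the standard offset (UTC+01:00), 15:45 UTC + 1h = 16:45 Casis Republic standard time.
The standard-time date in Casis Republic, 4 April 2018, lies within the daylight-saving period (1 April – 7 September), so Casis Republic is on daylight time, UTC+02:00.
15:45 UTC + 2h = 17:45 Casis Republic.

17:45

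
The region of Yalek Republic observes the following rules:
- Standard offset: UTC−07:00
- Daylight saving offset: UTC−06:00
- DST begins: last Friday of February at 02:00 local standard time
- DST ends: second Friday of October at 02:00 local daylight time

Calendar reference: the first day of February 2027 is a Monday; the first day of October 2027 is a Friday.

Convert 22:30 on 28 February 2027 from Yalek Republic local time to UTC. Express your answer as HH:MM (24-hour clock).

04:30

1 February 2027 is a Monday, so Fridays fall on 5, 12, 19, 26; the last is February 26.
1 October 2027 is a Friday, so the first Friday is October 1 and the second is October 8.
Daylight saving runs 26 February – 8 October; 28 February 2027 is inside that window, so Yalek Republic is at UTC−06:00.
22:30 local + 6h = 04:30 UTC (rolling into the next day, 1 March 2027).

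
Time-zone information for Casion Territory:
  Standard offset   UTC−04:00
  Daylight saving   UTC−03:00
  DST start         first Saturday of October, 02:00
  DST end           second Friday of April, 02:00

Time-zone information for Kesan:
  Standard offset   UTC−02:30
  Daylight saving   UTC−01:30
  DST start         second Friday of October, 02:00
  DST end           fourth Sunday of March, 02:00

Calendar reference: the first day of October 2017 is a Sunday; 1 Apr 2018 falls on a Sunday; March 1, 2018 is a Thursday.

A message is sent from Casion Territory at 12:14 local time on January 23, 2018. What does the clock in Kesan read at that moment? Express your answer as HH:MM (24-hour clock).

1 October 2017 is a Sunday, so the first Saturday is October 7.
1 April 2018 is a Sunday, so the first Friday is April 6 and the second is April 13.
January 23, 2018 falls between 7 October 2017 and 13 April 2018, so daylight saving is in effect and Casion Territory is at UTC−03:00.
12:14 Casion Territory + 3h = 15:14 UTC.
1 October 2017 is a Sunday, so the first Friday is October 6 and the second is October 13.
1 March 2018 is a Thursday, so the first Sunday is March 4 and the fourth is March 25.
At the standard offset (UTC−02:30), 15:14 UTC − 2h30m = 12:44 Kesan standard time.
The standard-time date in Kesan, January 23, 2018, falls between 13 October 2017 and 25 March 2018, so daylight saving is in effect and Kesan is at UTC−01:30.
15:14 UTC − 1h30m = 13:44 Kesan.

13:44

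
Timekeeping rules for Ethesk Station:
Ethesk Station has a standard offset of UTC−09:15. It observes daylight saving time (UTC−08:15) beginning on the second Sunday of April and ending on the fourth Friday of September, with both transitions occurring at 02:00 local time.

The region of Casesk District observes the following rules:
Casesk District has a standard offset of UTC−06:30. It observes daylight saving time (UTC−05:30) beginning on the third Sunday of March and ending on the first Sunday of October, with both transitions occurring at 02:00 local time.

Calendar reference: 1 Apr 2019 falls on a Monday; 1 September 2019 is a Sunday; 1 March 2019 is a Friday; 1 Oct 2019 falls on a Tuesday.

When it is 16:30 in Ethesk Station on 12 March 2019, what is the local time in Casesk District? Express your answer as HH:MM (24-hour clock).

1 April 2019 is a Monday, so the first Sunday is April 7 and the second is April 14.
1 September 2019 is a Sunday, so the first Friday is September 6 and the fourth is September 27.
Daylight saving runs 14 April – 27 September; 12 March 2019 is outside that window, so Ethesk Station is on standard time at UTC−09:15.
16:30 Ethesk Station + 9h15m = 01:45 UTC (rolling into the next day, 13 March 2019).
1 March 2019 is a Friday, so the first Sunday is March 3 and the third is March 17.
1 October 2019 is a Tuesday, so the first Sunday is October 6.
At the standard offset (UTC−06:30), 01:45 UTC − 6h30m = 19:15 Casesk District standard time (rolling into the previous day, 12 March 2019).
Daylight saving runs 17 March – 6 October; the standard-time date in Casesk District, 12 March 2019, is outside that window, so Casesk District is on standard time at UTC−06:30.
01:45 UTC − 6h30m = 19:15 Casesk District (rolling into the previous day, 12 March 2019).

19:15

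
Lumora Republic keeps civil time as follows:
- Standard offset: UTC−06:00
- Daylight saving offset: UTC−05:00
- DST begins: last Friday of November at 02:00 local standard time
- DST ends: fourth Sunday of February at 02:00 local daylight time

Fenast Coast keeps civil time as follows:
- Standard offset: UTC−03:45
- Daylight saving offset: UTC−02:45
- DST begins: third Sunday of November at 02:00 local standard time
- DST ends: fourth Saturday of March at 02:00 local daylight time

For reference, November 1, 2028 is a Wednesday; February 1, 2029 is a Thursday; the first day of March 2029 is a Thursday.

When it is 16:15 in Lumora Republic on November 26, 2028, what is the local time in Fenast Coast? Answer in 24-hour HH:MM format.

1 November 2028 is a Wednesday, so Fridays fall on 3, 10, 17, 24; the last is November 24.
1 February 2029 is a Thursday, so the first Sunday is February 4 and the fourth is February 25.
November 26, 2028 lies within the daylight-saving period (24 November 2028 – 25 February 2029), so Lumora Republic is on daylight time, UTC−05:00.
16:15 Lumora Republic + 5h = 21:15 UTC.
1 November 2028 is a Wednesday, so the first Sunday is November 5 and the third is November 19.
1 March 2029 is a Thursday, so the first Saturday is March 3 and the fourth is March 24.
At the standard offset (UTC−03:45), 21:15 UTC − 3h45m = 17:30 Fenast Coast standard time.
Daylight saving runs 19 November 2028 – 24 March 2029; the standard-time date in Fenast Coast, November 26, 2028, is inside that window, so Fenast Coast is at UTC−02:45.
21:15 UTC − 2h45m = 18:30 Fenast Coast.

18:30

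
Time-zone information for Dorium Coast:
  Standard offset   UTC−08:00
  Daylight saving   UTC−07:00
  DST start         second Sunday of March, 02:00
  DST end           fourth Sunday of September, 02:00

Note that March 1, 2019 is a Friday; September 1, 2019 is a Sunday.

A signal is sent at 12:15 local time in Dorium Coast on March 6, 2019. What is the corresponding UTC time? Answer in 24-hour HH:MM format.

1 March 2019 is a Friday, so the first Sunday is March 3 and the second is March 10.
1 September 2019 is a Sunday, so the first Sunday is September 1 and the fourth is September 22.
Daylight saving runs 10 March – 22 September; March 6, 2019 is outside that window, so Dorium Coast is on standard time at UTC−08:00.
12:15 local + 8h = 20:15 UTC.

20:15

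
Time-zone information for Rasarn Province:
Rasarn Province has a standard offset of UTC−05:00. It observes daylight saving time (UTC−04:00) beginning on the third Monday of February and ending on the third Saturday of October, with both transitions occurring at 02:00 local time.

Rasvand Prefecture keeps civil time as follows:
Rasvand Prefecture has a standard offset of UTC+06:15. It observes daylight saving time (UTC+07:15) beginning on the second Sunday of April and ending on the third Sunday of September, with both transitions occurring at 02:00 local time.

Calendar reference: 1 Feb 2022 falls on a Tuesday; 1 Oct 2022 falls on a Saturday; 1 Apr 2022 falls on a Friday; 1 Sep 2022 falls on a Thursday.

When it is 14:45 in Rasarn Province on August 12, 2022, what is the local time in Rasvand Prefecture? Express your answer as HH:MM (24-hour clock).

02:00

1 February 2022 is a Tuesday, so the first Monday is February 7 and the third is February 21.
1 October 2022 is a Saturday, so the first Saturday is October 1 and the third is October 15.
August 12, 2022 lies within the daylight-saving period (21 February – 15 October), so Rasarn Province is on daylight time, UTC−04:00.
14:45 Rasarn Province + 4h = 18:45 UTC.
1 April 2022 is a Friday, so the first Sunday is April 3 and the second is April 10.
1 September 2022 is a Thursday, so the first Sunday is September 4 and the third is September 18.
At the standard offset (UTC+06:15), 18:45 UTC + 6h15m = 01:00 Rasvand Prefecture standard time (rolling into the next day, 13 August 2022).
The standard-time date in Rasvand Prefecture, August 13, 2022, falls between 10 April and 18 September, so daylight saving is in effect and Rasvand Prefecture is at UTC+07:15.
18:45 UTC + 7h15m = 02:00 Rasvand Prefecture (rolling into the next day, 13 August 2022).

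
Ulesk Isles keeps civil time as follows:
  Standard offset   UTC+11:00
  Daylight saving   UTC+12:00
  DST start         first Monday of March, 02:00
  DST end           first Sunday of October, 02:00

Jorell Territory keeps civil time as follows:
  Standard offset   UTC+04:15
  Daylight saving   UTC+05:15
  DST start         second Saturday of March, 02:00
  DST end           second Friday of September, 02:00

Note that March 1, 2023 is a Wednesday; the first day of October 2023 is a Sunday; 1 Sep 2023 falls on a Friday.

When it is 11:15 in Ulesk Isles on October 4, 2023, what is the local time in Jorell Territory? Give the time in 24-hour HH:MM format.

04:30

1 March 2023 is a Wednesday, so the first Monday is March 6.
1 October 2023 is a Sunday, so the first Sunday is October 1.
October 4, 2023 is outside the daylight-saving period (6 March – 1 October), so Ulesk Isles is on standard time, UTC+11:00.
11:15 Ulesk Isles − 11h = 00:15 UTC.
1 March 2023 is a Wednesday, so the first Saturday is March 4 and the second is March 11.
1 September 2023 is a Friday, so the first Friday is September 1 and the second is September 8.
At the standard offset (UTC+04:15), 00:15 UTC + 4h15m = 04:30 Jorell Territory standard time.
The standard-time date in Jorell Territory, October 4, 2023, does not fall between 11 March and 8 September, so daylight saving is not in effect and Jorell Territory is at UTC+04:15.
00:15 UTC + 4h15m = 04:30 Jorell Territory.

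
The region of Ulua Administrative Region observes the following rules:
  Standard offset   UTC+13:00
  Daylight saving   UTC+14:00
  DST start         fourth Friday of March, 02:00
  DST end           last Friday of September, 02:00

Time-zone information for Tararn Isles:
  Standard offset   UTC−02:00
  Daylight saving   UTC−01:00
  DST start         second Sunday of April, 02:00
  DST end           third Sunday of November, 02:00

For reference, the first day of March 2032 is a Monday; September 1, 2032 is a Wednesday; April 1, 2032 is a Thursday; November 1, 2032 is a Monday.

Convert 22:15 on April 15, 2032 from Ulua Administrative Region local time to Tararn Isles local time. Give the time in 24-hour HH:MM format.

1 March 2032 is a Monday, so the first Friday is March 5 and the fourth is March 26.
1 September 2032 is a Wednesday, so Fridays fall on 3, 10, 17, 24; the last is September 24.
April 15, 2032 lies within the daylight-saving period (26 March – 24 September), so Ulua Administrative Region is on daylight time, UTC+14:00.
22:15 Ulua Administrative Region − 14h = 08:15 UTC.
1 April 2032 is a Thursday, so the first Sunday is April 4 and the second is April 11.
1 November 2032 is a Monday, so the first Sunday is November 7 and the third is November 21.
At the standard offset (UTC−02:00), 08:15 UTC − 2h = 06:15 Tararn Isles standard time.
The standard-time date in Tararn Isles, April 15, 2032, lies within the daylight-saving period (11 April – 21 November), so Tararn Isles is on daylight time, UTC−01:00.
08:15 UTC − 1h = 07:15 Tararn Isles.

07:15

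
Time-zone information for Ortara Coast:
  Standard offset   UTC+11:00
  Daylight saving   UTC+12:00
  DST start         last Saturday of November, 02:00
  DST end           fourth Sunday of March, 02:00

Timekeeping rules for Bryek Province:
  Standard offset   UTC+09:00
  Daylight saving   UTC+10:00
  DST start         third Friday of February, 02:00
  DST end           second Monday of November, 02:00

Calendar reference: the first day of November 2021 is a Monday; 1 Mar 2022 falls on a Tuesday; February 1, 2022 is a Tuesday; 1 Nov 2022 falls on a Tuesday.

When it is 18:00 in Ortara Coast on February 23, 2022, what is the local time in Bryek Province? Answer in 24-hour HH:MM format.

1 November 2021 is a Monday, so Saturdays fall on 6, 13, 20, 27; the last is November 27.
1 March 2022 is a Tuesday, so the first Sunday is March 6 and the fourth is March 27.
Daylight saving runs 27 November 2021 – 27 March 2022; February 23, 2022 is inside that window, so Ortara Coast is at UTC+12:00.
18:00 Ortara Coast − 12h = 06:00 UTC.
1 February 2022 is a Tuesday, so the first Friday is February 4 and the third is February 18.
1 November 2022 is a Tuesday, so the first Monday is November 7 and the second is November 14.
At the standard offset (UTC+09:00), 06:00 UTC + 9h = 15:00 Bryek Province standard time.
Daylight saving runs 18 February – 14 November; the standard-time date in Bryek Province, February 23, 2022, is inside that window, so Bryek Province is at UTC+10:00.
06:00 UTC + 10h = 16:00 Bryek Province.

16:00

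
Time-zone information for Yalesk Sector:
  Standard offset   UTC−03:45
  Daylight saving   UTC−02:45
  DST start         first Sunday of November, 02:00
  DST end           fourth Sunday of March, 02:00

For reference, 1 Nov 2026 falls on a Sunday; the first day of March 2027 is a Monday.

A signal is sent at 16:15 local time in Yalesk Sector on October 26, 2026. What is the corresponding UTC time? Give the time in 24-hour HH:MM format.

1 November 2026 is a Sunday, so the first Sunday is November 1.
1 March 2027 is a Monday, so the first Sunday is March 7 and the fourth is March 28.
Daylight saving runs 1 November 2026 – 28 March 2027; October 26, 2026 is outside that window, so Yalesk Sector is on standard time at UTC−03:45.
16:15 local + 3h45m = 20:00 UTC.

20:00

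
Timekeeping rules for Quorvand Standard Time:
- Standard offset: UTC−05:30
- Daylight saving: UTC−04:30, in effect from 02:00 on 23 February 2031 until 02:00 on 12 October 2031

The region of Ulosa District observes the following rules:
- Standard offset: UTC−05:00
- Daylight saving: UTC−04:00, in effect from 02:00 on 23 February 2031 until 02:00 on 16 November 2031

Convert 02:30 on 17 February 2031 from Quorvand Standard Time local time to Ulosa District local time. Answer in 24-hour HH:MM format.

Daylight saving runs 23 February – 12 October; 17 February 2031 is outside that window, so Quorvand Standard Time is on standard time at UTC−05:30.
02:30 Quorvand Standard Time + 5h30m = 08:00 UTC.
At the standard offset (UTC−05:00), 08:00 UTC − 5h = 03:00 Ulosa District standard time.
Daylight saving runs 23 February – 16 November; the standard-time date in Ulosa District, 17 February 2031, is outside that window, so Ulosa District is on standard time at UTC−05:00.
08:00 UTC − 5h = 03:00 Ulosa District.

03:00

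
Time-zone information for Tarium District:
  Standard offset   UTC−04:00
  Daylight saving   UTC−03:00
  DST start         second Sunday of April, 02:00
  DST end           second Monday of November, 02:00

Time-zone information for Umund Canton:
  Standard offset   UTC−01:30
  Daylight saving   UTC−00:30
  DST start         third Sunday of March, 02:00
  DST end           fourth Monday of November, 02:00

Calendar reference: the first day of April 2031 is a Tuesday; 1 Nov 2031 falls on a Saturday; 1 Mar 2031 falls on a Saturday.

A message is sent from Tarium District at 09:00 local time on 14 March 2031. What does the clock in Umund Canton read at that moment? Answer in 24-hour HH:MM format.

1 April 2031 is a Tuesday, so the first Sunday is April 6 and the second is April 13.
1 November 2031 is a Saturday, so the first Monday is November 3 and the second is November 10.
Daylight saving runs 13 April – 10 November; 14 March 2031 is outside that window, so Tarium District is on standard time at UTC−04:00.
09:00 Tarium District + 4h = 13:00 UTC.
1 March 2031 is a Saturday, so the first Sunday is March 2 and the third is March 16.
1 November 2031 is a Saturday, so the first Monday is November 3 and the fourth is November 24.
At the standard offset (UTC−01:30), 13:00 UTC − 1h30m = 11:30 Umund Canton standard time.
Daylight saving runs 16 March – 24 November; the standard-time date in Umund Canton, 14 March 2031, is outside that window, so Umund Canton is on standard time at UTC−01:30.
13:00 UTC − 1h30m = 11:30 Umund Canton.

11:30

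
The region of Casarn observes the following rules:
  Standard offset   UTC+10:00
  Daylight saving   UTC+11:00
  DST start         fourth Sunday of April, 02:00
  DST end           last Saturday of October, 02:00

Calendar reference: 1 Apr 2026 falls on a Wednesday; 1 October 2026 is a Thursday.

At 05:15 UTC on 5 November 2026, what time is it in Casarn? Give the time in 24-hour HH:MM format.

15:15

1 April 2026 is a Wednesday, so the first Sunday is April 5 and the fourth is April 26.
1 October 2026 is a Thursday, so Saturdays fall on 3, 10, 17, 24, 31; the last is October 31.
At the standard offset (UTC+10:00), 05:15 UTC + 10h = 15:15 Casarn standard time.
The standard-time date in Casarn, 5 November 2026, does not fall between 26 April and 31 October, so daylight saving is not in effect and Casarn is at UTC+10:00.
05:15 UTC + 10h = 15:15 local.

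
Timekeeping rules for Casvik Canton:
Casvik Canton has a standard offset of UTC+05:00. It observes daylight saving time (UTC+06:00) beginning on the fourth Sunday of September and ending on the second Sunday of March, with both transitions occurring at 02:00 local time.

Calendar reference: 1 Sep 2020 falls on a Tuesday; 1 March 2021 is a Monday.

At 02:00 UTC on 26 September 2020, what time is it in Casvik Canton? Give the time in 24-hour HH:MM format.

1 September 2020 is a Tuesday, so the first Sunday is September 6 and the fourth is September 27.
1 March 2021 is a Monday, so the first Sunday is March 7 and the second is March 14.
At the standard offset (UTC+05:00), 02:00 UTC + 5h = 07:00 Casvik Canton standard time.
Daylight saving runs 27 September 2020 – 14 March 2021; the standard-time date in Casvik Canton, 26 September 2020, is outside that window, so Casvik Canton is on standard time at UTC+05:00.
02:00 UTC + 5h = 07:00 local.

07:00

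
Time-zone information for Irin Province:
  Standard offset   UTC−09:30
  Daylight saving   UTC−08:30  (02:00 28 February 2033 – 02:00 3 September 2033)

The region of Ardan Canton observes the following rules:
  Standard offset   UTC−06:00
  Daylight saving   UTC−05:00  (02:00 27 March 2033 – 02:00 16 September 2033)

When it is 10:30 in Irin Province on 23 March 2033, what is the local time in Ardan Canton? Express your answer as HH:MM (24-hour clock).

13:00

23 March 2033 falls between 28 February and 3 September, so daylight saving is in effect and Irin Province is at UTC−08:30.
10:30 Irin Province + 8h30m = 19:00 UTC.
At the standard offset (UTC−06:00), 19:00 UTC − 6h = 13:00 Ardan Canton standard time.
The standard-time date in Ardan Canton, 23 March 2033, does not fall between 27 March and 16 September, so daylight saving is not in effect and Ardan Canton is at UTC−06:00.
19:00 UTC − 6h = 13:00 Ardan Canton.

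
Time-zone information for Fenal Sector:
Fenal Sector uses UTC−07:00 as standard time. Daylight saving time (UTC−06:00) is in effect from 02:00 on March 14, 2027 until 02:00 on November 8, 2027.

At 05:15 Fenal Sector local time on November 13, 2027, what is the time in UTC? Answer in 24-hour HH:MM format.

November 13, 2027 does not fall between 14 March and 8 November, so daylight saving is not in effect and Fenal Sector is at UTC−07:00.
05:15 local + 7h = 12:15 UTC.

12:15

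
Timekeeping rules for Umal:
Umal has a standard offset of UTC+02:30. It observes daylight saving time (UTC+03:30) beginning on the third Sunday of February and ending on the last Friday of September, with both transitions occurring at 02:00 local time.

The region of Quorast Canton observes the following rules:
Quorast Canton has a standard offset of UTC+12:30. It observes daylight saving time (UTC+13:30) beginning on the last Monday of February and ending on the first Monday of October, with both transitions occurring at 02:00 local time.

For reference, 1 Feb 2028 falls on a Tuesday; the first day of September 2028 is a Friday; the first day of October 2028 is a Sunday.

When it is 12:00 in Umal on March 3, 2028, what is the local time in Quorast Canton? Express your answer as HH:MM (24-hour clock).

22:00

1 February 2028 is a Tuesday, so the first Sunday is February 6 and the third is February 20.
1 September 2028 is a Friday, so Fridays fall on 1, 8, 15, 22, 29; the last is September 29.
Daylight saving runs 20 February – 29 September; March 3, 2028 is inside that window, so Umal is at UTC+03:30.
12:00 Umal − 3h30m = 08:30 UTC.
1 February 2028 is a Tuesday, so Mondays fall on 7, 14, 21, 28; the last is February 28.
1 October 2028 is a Sunday, so the first Monday is October 2.
At the standard offset (UTC+12:30), 08:30 UTC + 12h30m = 21:00 Quorast Canton standard time.
Daylight saving runs 28 February – 2 October; the standard-time date in Quorast Canton, March 3, 2028, is inside that window, so Quorast Canton is at UTC+13:30.
08:30 UTC + 13h30m = 22:00 Quorast Canton.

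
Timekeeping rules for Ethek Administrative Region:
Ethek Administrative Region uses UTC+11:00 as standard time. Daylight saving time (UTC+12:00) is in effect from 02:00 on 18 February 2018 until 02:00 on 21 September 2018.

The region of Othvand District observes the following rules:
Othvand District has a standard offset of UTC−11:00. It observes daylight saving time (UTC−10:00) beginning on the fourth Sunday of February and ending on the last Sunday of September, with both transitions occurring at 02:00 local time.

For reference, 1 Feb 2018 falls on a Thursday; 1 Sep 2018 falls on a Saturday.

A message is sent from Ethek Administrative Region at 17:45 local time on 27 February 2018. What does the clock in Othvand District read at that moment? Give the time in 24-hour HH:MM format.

27 February 2018 lies within the daylight-saving period (18 February – 21 September), so Ethek Administrative Region is on daylight time, UTC+12:00.
17:45 Ethek Administrative Region − 12h = 05:45 UTC.
1 February 2018 is a Thursday, so the first Sunday is February 4 and the fourth is February 25.
1 September 2018 is a Saturday, so Sundays fall on 2, 9, 16, 23, 30; the last is September 30.
At the standard offset (UTC−11:00), 05:45 UTC − 11h = 18:45 Othvand District standard time (rolling into the previous day, 26 February 2018).
Daylight saving runs 25 February – 30 September; the standard-time date in Othvand District, 26 February 2018, is inside that window, so Othvand District is at UTC−10:00.
05:45 UTC − 10h = 19:45 Othvand District (rolling into the previous day, 26 February 2018).

19:45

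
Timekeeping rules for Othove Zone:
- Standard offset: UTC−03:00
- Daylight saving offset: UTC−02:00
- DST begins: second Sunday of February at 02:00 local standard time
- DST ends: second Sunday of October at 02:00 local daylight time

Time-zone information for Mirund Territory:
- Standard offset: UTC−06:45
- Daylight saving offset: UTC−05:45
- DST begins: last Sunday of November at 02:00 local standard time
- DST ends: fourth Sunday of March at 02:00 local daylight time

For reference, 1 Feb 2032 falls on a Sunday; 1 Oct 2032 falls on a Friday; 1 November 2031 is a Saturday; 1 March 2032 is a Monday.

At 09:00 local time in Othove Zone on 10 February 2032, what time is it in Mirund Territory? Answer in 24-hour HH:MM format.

1 February 2032 is a Sunday, so the first Sunday is February 1 and the second is February 8.
1 October 2032 is a Friday, so the first Sunday is October 3 and the second is October 10.
10 February 2032 falls between 8 February and 10 October, so daylight saving is in effect and Othove Zone is at UTC−02:00.
09:00 Othove Zone + 2h = 11:00 UTC.
1 November 2031 is a Saturday, so Sundays fall on 2, 9, 16, 23, 30; the last is November 30.
1 March 2032 is a Monday, so the first Sunday is March 7 and the fourth is March 28.
At the standard offset (UTC−06:45), 11:00 UTC − 6h45m = 04:15 Mirund Territory standard time.
Daylight saving runs 30 November 2031 – 28 March 2032; the standard-time date in Mirund Territory, 10 February 2032, is inside that window, so Mirund Territory is at UTC−05:45.
11:00 UTC − 5h45m = 05:15 Mirund Territory.

05:15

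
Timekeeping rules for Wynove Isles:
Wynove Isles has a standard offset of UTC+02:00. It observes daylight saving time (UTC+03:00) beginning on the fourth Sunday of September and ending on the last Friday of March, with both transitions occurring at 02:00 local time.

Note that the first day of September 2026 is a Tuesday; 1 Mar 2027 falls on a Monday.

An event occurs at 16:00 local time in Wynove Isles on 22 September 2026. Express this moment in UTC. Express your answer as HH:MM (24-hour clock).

14:00

1 September 2026 is a Tuesday, so the first Sunday is September 6 and the fourth is September 27.
1 March 2027 is a Monday, so Fridays fall on 5, 12, 19, 26; the last is March 26.
Daylight saving runs 27 September 2026 – 26 March 2027; 22 September 2026 is outside that window, so Wynove Isles is on standard time at UTC+02:00.
16:00 local − 2h = 14:00 UTC.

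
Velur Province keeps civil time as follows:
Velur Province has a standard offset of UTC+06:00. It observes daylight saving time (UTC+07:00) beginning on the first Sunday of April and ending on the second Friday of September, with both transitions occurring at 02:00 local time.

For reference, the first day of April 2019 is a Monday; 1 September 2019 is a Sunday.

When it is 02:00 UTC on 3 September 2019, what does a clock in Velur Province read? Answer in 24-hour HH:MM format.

09:00

1 April 2019 is a Monday, so the first Sunday is April 7.
1 September 2019 is a Sunday, so the first Friday is September 6 and the second is September 13.
At the standard offset (UTC+06:00), 02:00 UTC + 6h = 08:00 Velur Province standard time.
Daylight saving runs 7 April – 13 September; the standard-time date in Velur Province, 3 September 2019, is inside that window, so Velur Province is at UTC+07:00.
02:00 UTC + 7h = 09:00 local.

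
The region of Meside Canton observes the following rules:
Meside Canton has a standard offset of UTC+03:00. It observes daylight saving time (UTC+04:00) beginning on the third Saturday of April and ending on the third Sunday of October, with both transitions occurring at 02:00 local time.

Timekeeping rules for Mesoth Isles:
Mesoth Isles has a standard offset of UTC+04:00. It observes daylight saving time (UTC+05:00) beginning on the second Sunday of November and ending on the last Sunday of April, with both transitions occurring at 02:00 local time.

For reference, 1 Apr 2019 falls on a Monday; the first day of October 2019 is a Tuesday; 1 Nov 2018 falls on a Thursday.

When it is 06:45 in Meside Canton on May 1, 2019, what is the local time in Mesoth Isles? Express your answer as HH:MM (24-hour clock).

06:45

1 April 2019 is a Monday, so the first Saturday is April 6 and the third is April 20.
1 October 2019 is a Tuesday, so the first Sunday is October 6 and the third is October 20.
May 1, 2019 falls between 20 April and 20 October, so daylight saving is in effect and Meside Canton is at UTC+04:00.
06:45 Meside Canton − 4h = 02:45 UTC.
1 November 2018 is a Thursday, so the first Sunday is November 4 and the second is November 11.
1 April 2019 is a Monday, so Sundays fall on 7, 14, 21, 28; the last is April 28.
At the standard offset (UTC+04:00), 02:45 UTC + 4h = 06:45 Mesoth Isles standard time.
The standard-time date in Mesoth Isles, May 1, 2019, is outside the daylight-saving period (11 November 2018 – 28 April 2019), so Mesoth Isles is on standard time, UTC+04:00.
02:45 UTC + 4h = 06:45 Mesoth Isles.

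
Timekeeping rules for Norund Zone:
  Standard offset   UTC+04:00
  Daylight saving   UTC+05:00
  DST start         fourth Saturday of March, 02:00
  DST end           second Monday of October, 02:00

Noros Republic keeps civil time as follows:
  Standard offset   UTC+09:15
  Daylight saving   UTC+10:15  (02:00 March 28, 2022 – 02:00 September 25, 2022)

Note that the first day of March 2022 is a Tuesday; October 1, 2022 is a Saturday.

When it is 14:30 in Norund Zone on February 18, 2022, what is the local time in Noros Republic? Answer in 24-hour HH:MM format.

19:45

1 March 2022 is a Tuesday, so the first Saturday is March 5 and the fourth is March 26.
1 October 2022 is a Saturday, so the first Monday is October 3 and the second is October 10.
February 18, 2022 is outside the daylight-saving period (26 March – 10 October), so Norund Zone is on standard time, UTC+04:00.
14:30 Norund Zone − 4h = 10:30 UTC.
At the standard offset (UTC+09:15), 10:30 UTC + 9h15m = 19:45 Noros Republic standard time.
The standard-time date in Noros Republic, February 18, 2022, does not fall between 28 March and 25 September, so daylight saving is not in effect and Noros Republic is at UTC+09:15.
10:30 UTC + 9h15m = 19:45 Noros Republic.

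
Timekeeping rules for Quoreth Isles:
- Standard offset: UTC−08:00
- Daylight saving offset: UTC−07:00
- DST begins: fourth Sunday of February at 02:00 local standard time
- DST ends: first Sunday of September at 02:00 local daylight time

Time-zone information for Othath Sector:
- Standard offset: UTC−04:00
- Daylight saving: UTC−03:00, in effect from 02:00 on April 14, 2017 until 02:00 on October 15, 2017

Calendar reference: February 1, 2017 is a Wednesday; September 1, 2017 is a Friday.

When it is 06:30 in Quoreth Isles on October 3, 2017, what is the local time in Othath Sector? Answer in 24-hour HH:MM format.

1 February 2017 is a Wednesday, so the first Sunday is February 5 and the fourth is February 26.
1 September 2017 is a Friday, so the first Sunday is September 3.
October 3, 2017 is outside the daylight-saving period (26 February – 3 September), so Quoreth Isles is on standard time, UTC−08:00.
06:30 Quoreth Isles + 8h = 14:30 UTC.
At the standard offset (UTC−04:00), 14:30 UTC − 4h = 10:30 Othath Sector standard time.
Daylight saving runs 14 April – 15 October; the standard-time date in Othath Sector, October 3, 2017, is inside that window, so Othath Sector is at UTC−03:00.
14:30 UTC − 3h = 11:30 Othath Sector.

11:30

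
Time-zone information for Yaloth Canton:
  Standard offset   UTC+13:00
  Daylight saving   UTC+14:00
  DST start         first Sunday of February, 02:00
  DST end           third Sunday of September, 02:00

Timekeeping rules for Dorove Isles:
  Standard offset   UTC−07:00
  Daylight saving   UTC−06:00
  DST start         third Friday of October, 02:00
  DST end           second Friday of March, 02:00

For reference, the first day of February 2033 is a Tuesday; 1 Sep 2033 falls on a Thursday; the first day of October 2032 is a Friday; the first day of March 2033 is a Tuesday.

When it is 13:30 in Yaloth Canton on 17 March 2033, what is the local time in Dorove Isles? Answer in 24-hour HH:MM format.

1 February 2033 is a Tuesday, so the first Sunday is February 6.
1 September 2033 is a Thursday, so the first Sunday is September 4 and the third is September 18.
Daylight saving runs 6 February – 18 September; 17 March 2033 is inside that window, so Yaloth Canton is at UTC+14:00.
13:30 Yaloth Canton − 14h = 23:30 UTC (rolling into the previous day, 16 March 2033).
1 October 2032 is a Friday, so the first Friday is October 1 and the third is October 15.
1 March 2033 is a Tuesday, so the first Friday is March 4 and the second is March 11.
At the standard offset (UTC−07:00), 23:30 UTC − 7h = 16:30 Dorove Isles standard time.
The standard-time date in Dorove Isles, 16 March 2033, is outside the daylight-saving period (15 October 2032 – 11 March 2033), so Dorove Isles is on standard time, UTC−07:00.
23:30 UTC − 7h = 16:30 Dorove Isles.

16:30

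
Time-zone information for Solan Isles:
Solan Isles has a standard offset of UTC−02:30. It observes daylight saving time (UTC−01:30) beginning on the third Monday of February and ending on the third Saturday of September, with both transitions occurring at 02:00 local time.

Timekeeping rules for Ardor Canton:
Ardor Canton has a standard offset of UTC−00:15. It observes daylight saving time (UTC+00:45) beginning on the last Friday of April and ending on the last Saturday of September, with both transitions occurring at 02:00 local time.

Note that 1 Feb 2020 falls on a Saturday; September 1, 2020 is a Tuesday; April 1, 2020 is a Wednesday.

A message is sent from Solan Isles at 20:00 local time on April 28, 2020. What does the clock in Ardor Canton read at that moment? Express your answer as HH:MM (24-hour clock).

22:15

1 February 2020 is a Saturday, so the first Monday is February 3 and the third is February 17.
1 September 2020 is a Tuesday, so the first Saturday is September 5 and the third is September 19.
April 28, 2020 lies within the daylight-saving period (17 February – 19 September), so Solan Isles is on daylight time, UTC−01:30.
20:00 Solan Isles + 1h30m = 21:30 UTC.
1 April 2020 is a Wednesday, so Fridays fall on 3, 10, 17, 24; the last is April 24.
1 September 2020 is a Tuesday, so Saturdays fall on 5, 12, 19, 26; the last is September 26.
At the standard offset (UTC−00:15), 21:30 UTC − 0h15m = 21:15 Ardor Canton standard time.
The standard-time date in Ardor Canton, April 28, 2020, lies within the daylight-saving period (24 April – 26 September), so Ardor Canton is on daylight time, UTC+00:45.
21:30 UTC + 0h45m = 22:15 Ardor Canton.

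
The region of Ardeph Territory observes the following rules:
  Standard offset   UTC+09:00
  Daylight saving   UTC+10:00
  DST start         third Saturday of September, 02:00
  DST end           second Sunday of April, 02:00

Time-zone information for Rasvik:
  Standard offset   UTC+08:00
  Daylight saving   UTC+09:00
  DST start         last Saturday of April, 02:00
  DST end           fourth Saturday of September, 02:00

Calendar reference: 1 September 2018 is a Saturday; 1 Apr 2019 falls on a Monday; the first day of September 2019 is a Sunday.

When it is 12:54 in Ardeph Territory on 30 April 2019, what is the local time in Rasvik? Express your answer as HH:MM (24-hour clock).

12:54

1 September 2018 is a Saturday, so the first Saturday is September 1 and the third is September 15.
1 April 2019 is a Monday, so the first Sunday is April 7 and the second is April 14.
Daylight saving runs 15 September 2018 – 14 April 2019; 30 April 2019 is outside that window, so Ardeph Territory is on standard time at UTC+09:00.
12:54 Ardeph Territory − 9h = 03:54 UTC.
1 April 2019 is a Monday, so Saturdays fall on 6, 13, 20, 27; the last is April 27.
1 September 2019 is a Sunday, so the first Saturday is September 7 and the fourth is September 28.
At the standard offset (UTC+08:00), 03:54 UTC + 8h = 11:54 Rasvik standard time.
Daylight saving runs 27 April – 28 September; the standard-time date in Rasvik, 30 April 2019, is inside that window, so Rasvik is at UTC+09:00.
03:54 UTC + 9h = 12:54 Rasvik.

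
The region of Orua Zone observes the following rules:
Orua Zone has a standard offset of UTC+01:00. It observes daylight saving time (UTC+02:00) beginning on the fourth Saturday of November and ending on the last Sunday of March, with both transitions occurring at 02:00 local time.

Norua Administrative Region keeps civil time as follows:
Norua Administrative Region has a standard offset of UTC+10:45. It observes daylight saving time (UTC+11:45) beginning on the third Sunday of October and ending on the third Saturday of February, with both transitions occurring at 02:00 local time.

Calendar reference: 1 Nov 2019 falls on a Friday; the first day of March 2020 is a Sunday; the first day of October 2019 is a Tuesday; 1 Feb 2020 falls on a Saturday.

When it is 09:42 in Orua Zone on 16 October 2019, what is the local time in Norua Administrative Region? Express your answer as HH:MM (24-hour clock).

19:27

1 November 2019 is a Friday, so the first Saturday is November 2 and the fourth is November 23.
1 March 2020 is a Sunday, so Sundays fall on 1, 8, 15, 22, 29; the last is March 29.
16 October 2019 is outside the daylight-saving period (23 November 2019 – 29 March 2020), so Orua Zone is on standard time, UTC+01:00.
09:42 Orua Zone − 1h = 08:42 UTC.
1 October 2019 is a Tuesday, so the first Sunday is October 6 and the third is October 20.
1 February 2020 is a Saturday, so the first Saturday is February 1 and the third is February 15.
At the standard offset (UTC+10:45), 08:42 UTC + 10h45m = 19:27 Norua Administrative Region standard time.
Daylight saving runs 20 October 2019 – 15 February 2020; the standard-time date in Norua Administrative Region, 16 October 2019, is outside that window, so Norua Administrative Region is on standard time at UTC+10:45.
08:42 UTC + 10h45m = 19:27 Norua Administrative Region.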